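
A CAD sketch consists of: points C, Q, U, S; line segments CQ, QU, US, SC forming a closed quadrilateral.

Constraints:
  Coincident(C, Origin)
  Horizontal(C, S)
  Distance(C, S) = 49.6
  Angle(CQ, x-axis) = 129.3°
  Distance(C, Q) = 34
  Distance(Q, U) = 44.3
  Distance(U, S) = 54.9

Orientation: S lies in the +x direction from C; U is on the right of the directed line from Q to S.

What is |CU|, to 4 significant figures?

14.55

C is at the origin; CS is horizontal with |CS| = 49.6 and S in +x, so S = (49.6, 0). CQ runs at 129.3° with |CQ| = 34.0, so Q = (-21.53, 26.31). U is determined by |QU| = 44.3 and |US| = 54.9 together: it lies at the intersection of circle(Q, 44.3) and circle(S, 54.9). With |QS| = 75.84, the foot of the radical line on QS is 30.99 from Q and the perpendicular offset is √(44.3² − 30.99²) = 31.66. Taking the right-of-QS solution: U = (-3.450, -14.13).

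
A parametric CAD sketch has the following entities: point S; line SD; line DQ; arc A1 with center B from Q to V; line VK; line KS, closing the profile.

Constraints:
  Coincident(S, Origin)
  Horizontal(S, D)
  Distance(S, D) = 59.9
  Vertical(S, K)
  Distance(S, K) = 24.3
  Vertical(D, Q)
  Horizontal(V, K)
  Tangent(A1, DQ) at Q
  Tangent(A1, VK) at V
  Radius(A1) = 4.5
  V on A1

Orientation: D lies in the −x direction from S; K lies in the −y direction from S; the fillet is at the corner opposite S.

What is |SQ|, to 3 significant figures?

63.1

The virtual corner opposite S is at (-59.9, -24.3). A1 meets DQ tangentially, so BQ is at right angles to DQ and A1 meets VK tangentially, so BV is at right angles to VK, with radius 4.5, so the center B sits 4.5 in from both sides at B = (-55.4, -19.8). That places the tangent points at Q = (-59.9, -19.8) on DQ and V = (-55.4, -24.3) on VK. Then |SQ| = |Q − S| = 63.1.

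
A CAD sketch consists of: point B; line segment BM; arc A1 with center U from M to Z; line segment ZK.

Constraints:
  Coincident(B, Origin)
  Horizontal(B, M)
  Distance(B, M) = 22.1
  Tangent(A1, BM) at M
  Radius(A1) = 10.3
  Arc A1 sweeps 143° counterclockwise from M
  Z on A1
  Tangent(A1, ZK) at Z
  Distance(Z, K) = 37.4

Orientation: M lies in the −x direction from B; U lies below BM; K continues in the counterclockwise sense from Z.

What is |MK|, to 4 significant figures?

47.37

B is at the origin; BM is horizontal with |BM| = 22.1 and M on the −x side, so M = (-22.10, 0.000). A1 meets BM tangentially, so UM is at right angles to BM, so U = M + (0, -10.3) = (-22.10, -10.30). On A1, M sits at bearing 90° from U; a 143° counterclockwise sweep puts Z at bearing 233°, so Z = U + 10.3·(cos 233°, sin 233°) = (-28.30, -18.53). Since A1 is tangent to ZK there, UZ ⟂ ZK, so ZK runs along (−sin 233°, cos 233°); with |ZK| = 37.4, K = (1.570, -41.03). Then |MK| = |K − M| = 47.37.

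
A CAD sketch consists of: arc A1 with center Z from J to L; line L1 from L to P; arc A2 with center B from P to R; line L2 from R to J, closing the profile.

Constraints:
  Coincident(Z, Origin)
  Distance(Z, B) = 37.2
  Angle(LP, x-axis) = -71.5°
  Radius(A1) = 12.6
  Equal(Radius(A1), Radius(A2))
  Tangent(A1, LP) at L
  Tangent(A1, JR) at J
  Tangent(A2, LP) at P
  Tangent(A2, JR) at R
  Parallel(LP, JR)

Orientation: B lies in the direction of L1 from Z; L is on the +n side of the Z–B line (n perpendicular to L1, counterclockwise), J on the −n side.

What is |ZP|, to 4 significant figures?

39.28

The slot axis is L1's direction at -71.5°, so u = (cos -71.5°, sin -71.5°) = (0.3173, -0.9483) and n = (−sin -71.5°, cos -71.5°) = (0.9483, 0.3173). Z is at the origin and B lies 37.2 along u from Z, so B = 37.2·u = (11.80, -35.28). Tangency of A1 to both parallel lines with radius 12.6 puts L and J at Z ± 12.6·n: L = (11.95, 3.998), J = (-11.95, -3.998). Equal radii place P and R the same way about B: P = B + 12.6·n = (23.75, -31.28), R = B − 12.6·n = (-0.1451, -39.28). Then |ZP| = |P − Z| = 39.28.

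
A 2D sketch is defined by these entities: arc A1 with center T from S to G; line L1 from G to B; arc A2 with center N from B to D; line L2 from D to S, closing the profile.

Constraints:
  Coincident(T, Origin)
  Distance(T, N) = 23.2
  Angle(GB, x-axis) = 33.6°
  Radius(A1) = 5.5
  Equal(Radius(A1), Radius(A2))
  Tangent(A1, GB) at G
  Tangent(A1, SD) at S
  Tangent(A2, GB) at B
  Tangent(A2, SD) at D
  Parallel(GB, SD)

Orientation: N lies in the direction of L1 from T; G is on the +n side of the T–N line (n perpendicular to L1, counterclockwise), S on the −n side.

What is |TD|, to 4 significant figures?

23.84

The slot axis is L1's direction at 33.6°, so u = (cos 33.6°, sin 33.6°) = (0.8329, 0.5534) and n = (−sin 33.6°, cos 33.6°) = (-0.5534, 0.8329). T is at the origin and N lies 23.2 along u from T, so N = 23.2·u = (19.32, 12.84). Tangency of A1 to both parallel lines with radius 5.5 puts G and S at T ± 5.5·n: G = (-3.044, 4.581), S = (3.044, -4.581). Equal radii place B and D the same way about N: B = N + 5.5·n = (16.28, 17.42), D = N − 5.5·n = (22.37, 8.258). Then |TD| = |D − T| = 23.84.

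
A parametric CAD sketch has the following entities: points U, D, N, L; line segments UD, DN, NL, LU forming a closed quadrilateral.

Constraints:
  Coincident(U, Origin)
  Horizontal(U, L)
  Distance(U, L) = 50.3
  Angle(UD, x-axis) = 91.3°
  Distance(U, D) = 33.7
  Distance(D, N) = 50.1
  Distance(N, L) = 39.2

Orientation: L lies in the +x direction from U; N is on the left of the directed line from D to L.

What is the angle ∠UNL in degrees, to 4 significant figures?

53.22°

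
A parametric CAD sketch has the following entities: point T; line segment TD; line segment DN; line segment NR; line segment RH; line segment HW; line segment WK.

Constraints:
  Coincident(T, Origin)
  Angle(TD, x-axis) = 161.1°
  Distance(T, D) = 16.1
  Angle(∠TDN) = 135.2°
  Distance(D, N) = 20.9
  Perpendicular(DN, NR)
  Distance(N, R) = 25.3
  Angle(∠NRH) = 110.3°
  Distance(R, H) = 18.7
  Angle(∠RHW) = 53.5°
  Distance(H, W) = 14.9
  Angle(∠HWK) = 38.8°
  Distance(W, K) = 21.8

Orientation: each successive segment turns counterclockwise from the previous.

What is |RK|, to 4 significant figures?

13.28

T is at the origin; TD runs at 161.1° with length 16.1, so D = (-15.23, 5.215). ∠TDN = 135.2° gives DN at -154.1° from the x-axis; with |DN| = 20.9, N = (-34.03, -3.914). DN ⟂ NR, so NR runs at -64.10°; with |NR| = 25.3, R = (-22.98, -26.67). ∠NRH = 110.3° gives RH at 5.600° from the x-axis; with |RH| = 18.7, H = (-4.371, -24.85). ∠RHW = 53.5° gives HW at 132.1° from the x-axis; with |HW| = 14.9, W = (-14.36, -13.79). ∠HWK = 38.8° gives WK at -86.70° from the x-axis; with |WK| = 21.8, K = (-13.11, -35.56). Then |RK| = |K − R| = 13.28.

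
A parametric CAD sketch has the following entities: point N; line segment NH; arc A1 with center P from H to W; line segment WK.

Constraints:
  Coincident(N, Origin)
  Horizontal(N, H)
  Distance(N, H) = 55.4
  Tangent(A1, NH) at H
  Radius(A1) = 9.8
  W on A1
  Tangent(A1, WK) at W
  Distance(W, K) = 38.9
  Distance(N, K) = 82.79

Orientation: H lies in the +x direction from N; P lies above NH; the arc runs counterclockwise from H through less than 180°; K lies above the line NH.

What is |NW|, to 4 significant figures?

65.84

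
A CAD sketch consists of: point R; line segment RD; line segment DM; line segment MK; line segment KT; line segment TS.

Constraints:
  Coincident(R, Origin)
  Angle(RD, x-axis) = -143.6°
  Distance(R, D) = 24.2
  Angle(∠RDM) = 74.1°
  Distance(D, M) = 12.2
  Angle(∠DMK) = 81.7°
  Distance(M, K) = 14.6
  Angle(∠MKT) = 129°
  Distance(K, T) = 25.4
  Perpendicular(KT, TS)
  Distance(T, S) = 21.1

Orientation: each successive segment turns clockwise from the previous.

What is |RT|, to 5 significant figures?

18.838

∠DMK = 81.7° gives MK at 12.200° from the x-axis; with |MK| = 14.6, K = (-9.4807, 0.15201). ∠MKT = 129.0° gives KT at -38.800° from the x-axis; with |KT| = 25.4, T = (10.314, -15.764). Then |RT| = |T − R| = 18.838.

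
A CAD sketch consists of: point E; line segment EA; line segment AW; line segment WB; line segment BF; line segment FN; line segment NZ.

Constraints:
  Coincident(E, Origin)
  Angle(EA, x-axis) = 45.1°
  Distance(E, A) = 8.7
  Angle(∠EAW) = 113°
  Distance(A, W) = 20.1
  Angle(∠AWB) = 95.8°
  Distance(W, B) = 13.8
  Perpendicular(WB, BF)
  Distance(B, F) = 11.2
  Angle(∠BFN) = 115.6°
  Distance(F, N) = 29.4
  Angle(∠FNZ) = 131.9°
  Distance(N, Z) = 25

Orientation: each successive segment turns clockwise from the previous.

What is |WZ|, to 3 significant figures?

38.6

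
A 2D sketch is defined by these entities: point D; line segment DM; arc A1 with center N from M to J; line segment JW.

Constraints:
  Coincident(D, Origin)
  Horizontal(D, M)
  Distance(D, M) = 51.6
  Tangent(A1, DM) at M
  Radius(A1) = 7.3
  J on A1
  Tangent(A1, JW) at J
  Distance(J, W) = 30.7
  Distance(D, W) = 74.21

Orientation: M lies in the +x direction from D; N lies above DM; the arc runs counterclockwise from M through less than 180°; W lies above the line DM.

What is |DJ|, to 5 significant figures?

59.037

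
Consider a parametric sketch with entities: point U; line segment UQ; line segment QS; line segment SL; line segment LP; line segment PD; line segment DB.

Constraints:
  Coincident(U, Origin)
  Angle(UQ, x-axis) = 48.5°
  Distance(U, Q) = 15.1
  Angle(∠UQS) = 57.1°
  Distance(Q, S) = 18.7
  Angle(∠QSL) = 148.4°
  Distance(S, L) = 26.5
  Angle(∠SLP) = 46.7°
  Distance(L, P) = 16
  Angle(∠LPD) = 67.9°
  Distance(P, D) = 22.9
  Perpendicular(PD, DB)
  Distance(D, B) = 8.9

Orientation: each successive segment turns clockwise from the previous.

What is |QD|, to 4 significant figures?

28.99

∠SLP = 46.7° gives LP at 120.7° from the x-axis; with |LP| = 16.0, P = (-0.4387, -18.42). ∠LPD = 67.9° gives PD at 8.600° from the x-axis; with |PD| = 22.9, D = (22.20, -14.99). Then |QD| = |D − Q| = 28.99.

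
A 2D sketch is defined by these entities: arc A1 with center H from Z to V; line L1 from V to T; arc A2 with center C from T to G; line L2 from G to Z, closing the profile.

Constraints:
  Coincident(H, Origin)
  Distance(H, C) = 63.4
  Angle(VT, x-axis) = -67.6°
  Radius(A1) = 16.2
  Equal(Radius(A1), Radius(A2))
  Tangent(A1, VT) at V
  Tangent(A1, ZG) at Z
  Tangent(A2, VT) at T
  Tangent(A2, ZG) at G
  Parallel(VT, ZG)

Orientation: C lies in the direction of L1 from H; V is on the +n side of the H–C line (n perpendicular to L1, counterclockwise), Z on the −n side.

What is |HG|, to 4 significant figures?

65.44

The slot axis is L1's direction at -67.6°, so u = (cos -67.6°, sin -67.6°) = (0.3811, -0.9245) and n = (−sin -67.6°, cos -67.6°) = (0.9245, 0.3811). H is at the origin and C lies 63.4 along u from H, so C = 63.4·u = (24.16, -58.62). Tangency of A1 to both parallel lines with radius 16.2 puts V and Z at H ± 16.2·n: V = (14.98, 6.173), Z = (-14.98, -6.173). Equal radii place T and G the same way about C: T = C + 16.2·n = (39.14, -52.44), G = C − 16.2·n = (9.182, -64.79). Then |HG| = |G − H| = 65.44.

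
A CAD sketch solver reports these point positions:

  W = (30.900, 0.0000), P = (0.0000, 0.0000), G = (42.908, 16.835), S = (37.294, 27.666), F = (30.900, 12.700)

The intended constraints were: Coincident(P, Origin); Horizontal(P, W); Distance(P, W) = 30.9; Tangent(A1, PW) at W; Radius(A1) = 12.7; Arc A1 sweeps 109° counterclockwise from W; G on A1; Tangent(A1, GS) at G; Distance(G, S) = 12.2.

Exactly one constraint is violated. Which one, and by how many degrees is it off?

Tangent(A1, GS) at G — off by 8.40°.

P = (0.00, 0.00) ✓; P.y = 0.00, W.y = 0.00 ✓; |PW| = 30.90 ✓; ∠(FW, WP) = 90.00° ✓; |FW| = 12.70 ✓; bearing(F→G) − bearing(F→W) = 109.0° ✓; |FG| = 12.70 ✓; ∠(FG, GS) = 81.60° ✗; |GS| = 12.20 ✓.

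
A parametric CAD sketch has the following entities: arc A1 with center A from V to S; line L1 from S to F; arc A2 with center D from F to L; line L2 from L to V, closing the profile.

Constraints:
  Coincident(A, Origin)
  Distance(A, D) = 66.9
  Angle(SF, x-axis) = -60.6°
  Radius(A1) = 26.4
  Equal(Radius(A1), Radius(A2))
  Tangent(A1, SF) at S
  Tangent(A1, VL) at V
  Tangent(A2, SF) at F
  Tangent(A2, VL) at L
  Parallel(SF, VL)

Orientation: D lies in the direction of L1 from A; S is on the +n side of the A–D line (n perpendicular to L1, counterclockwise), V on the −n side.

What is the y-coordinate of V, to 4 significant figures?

-12.96

A is at the origin and D lies 66.9 along u from A, so D = 66.9·u = (32.84, -58.28). Tangency of A1 to both parallel lines with radius 26.4 puts S and V at A ± 26.4·n: S = (23.00, 12.96), V = (-23.00, -12.96). So V.y = -12.96.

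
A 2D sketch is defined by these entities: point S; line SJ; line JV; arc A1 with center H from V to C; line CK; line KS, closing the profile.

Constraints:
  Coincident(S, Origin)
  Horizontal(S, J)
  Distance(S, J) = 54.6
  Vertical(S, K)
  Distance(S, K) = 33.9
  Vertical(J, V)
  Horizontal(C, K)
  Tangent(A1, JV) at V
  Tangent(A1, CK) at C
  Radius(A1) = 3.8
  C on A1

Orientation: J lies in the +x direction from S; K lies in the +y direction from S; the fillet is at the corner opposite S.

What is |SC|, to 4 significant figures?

61.07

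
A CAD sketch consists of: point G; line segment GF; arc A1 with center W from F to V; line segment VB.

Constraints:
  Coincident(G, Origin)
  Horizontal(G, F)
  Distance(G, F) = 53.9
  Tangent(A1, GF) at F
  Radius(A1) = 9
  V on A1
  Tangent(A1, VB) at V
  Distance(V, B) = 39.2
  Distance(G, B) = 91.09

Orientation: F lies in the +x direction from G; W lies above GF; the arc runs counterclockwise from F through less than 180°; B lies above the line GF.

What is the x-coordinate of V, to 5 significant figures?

61.294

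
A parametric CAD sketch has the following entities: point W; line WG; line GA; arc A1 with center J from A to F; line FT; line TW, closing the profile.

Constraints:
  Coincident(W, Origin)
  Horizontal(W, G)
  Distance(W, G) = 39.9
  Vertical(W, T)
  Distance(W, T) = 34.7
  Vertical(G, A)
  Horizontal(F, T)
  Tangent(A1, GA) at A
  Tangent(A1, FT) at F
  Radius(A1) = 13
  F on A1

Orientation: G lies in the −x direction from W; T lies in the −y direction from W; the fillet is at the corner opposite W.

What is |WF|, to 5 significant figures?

43.906

The virtual corner opposite W is at (-39.900, -34.700). A1 meets GA tangentially, so JA is at right angles to GA and since A1 is tangent to FT there, JF ⟂ FT, with radius 13.0, so the center J sits 13.0 in from both sides at J = (-26.900, -21.700). That places the tangent points at A = (-39.900, -21.700) on GA and F = (-26.900, -34.700) on FT. Then |WF| = |F − W| = 43.906.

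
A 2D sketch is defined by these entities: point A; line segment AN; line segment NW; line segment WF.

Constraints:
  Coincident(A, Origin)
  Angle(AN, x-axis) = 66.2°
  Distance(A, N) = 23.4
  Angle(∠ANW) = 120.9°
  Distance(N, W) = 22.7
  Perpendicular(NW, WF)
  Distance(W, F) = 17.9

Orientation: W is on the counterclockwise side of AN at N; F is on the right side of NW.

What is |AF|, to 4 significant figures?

51.46

A is at the origin; AN runs at 66.2° with length 23.4, so N = 23.4·(cos 66.2°, sin 66.2°) = (9.443, 21.41). ∠ANW = 120.9°, so NW runs at 66.2° + (180° − 120.9°) = 125.3° from the x-axis; with |NW| = 22.7, W = N + 22.7·(cos 125.3°, sin 125.3°) = (-3.674, 39.94). NW ⟂ WF; with |WF| = 17.9 on the right of NW, F = W + 17.9·(0.8161, 0.5779) = (10.93, 50.28). Then |AF| = |F − A| = 51.46.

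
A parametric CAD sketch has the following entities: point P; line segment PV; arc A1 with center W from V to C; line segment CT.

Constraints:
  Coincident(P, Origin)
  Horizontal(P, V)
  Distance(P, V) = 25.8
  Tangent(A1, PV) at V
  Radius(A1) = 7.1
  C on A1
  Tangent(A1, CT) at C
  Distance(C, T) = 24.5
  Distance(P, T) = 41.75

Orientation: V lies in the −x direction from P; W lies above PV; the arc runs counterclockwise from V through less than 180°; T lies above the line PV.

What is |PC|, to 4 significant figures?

21.09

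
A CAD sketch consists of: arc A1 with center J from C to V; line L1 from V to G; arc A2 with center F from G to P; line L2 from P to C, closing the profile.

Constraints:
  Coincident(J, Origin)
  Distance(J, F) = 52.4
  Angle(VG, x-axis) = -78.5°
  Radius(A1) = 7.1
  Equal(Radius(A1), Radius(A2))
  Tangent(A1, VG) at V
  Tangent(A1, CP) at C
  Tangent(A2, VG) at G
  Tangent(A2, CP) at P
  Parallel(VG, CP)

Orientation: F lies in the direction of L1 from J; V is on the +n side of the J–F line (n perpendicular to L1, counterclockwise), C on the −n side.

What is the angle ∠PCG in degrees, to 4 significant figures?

15.16°

The slot axis is L1's direction at -78.5°, so u = (cos -78.5°, sin -78.5°) = (0.1994, -0.9799) and n = (−sin -78.5°, cos -78.5°) = (0.9799, 0.1994). J is at the origin and F lies 52.4 along u from J, so F = 52.4·u = (10.45, -51.35). Tangency of A1 to both parallel lines with radius 7.1 puts V and C at J ± 7.1·n: V = (6.957, 1.416), C = (-6.957, -1.416). Equal radii place G and P the same way about F: G = F + 7.1·n = (17.40, -49.93), P = F − 7.1·n = (3.489, -52.76). Then cos ∠PCG = CP·CG / (|CP||CG|), giving 15.16°.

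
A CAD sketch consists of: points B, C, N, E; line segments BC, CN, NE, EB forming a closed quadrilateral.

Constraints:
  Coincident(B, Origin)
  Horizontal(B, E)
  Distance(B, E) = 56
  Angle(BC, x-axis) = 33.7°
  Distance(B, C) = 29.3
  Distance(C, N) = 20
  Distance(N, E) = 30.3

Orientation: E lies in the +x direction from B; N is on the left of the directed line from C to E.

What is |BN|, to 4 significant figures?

49.29

Checks: |CN| = 20.00 ✓; |NE| = 30.30 ✓.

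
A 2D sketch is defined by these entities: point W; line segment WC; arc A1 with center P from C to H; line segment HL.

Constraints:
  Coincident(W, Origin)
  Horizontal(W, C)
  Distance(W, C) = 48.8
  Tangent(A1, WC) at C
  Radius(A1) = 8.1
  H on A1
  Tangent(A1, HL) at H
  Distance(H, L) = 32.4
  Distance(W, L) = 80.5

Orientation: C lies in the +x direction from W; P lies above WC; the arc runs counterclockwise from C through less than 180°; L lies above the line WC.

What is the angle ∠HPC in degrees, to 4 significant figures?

51.44°

W is at the origin; W and C share the same y with |WC| = 48.8 and C on the +x side, so C = (48.80, 0.000). The tangent condition forces PC to be normal to WC, so P = C + (0, 8.1) = (48.80, 8.100). Since PH ⟂ HL (tangency), |PL| = √(8.1² + 32.4²) = 33.40 regardless of where H sits on A1. So L lies on both circle(W, 80.5) and circle(P, 33.40); the above-WC intersection is L = (75.33, 28.39). H is the foot of the tangent from L: H = (55.13, 3.051).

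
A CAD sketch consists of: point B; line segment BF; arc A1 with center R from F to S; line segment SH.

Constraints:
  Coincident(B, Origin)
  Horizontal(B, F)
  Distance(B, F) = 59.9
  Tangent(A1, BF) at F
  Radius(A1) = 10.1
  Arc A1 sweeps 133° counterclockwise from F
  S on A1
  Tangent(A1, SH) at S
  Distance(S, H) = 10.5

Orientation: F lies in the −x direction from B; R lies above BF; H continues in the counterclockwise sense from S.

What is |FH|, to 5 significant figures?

24.668

B is at the origin; B and F share the same y with |BF| = 59.9 and F on the −x side, so F = (-59.900, 0.0000). Tangency of A1 to BF means the radius RF is perpendicular to BF, so R = F + (0, 10.1) = (-59.900, 10.100). On A1, F sits at bearing -90° from R; a 133° counterclockwise sweep puts S at bearing 43°, so S = R + 10.1·(cos 43°, sin 43°) = (-52.513, 16.988). A1 meets SH tangentially, so RS is at right angles to SH, so SH runs along (−sin 43°, cos 43°); with |SH| = 10.5, H = (-59.674, 24.667). Then |FH| = |H − F| = 24.668.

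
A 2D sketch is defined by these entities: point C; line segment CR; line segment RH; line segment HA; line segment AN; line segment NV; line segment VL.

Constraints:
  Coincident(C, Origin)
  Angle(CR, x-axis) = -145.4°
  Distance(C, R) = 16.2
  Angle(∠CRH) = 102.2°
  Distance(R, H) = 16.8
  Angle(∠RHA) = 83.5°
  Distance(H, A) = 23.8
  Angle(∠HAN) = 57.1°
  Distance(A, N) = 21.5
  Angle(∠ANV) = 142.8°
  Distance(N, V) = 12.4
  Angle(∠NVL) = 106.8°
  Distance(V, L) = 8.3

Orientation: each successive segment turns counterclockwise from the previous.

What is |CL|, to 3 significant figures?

22.7

C is at the origin; CR runs at -145.4° with length 16.2, so R = (-13.3, -9.20). ∠CRH = 102.2° gives RH at -67.6° from the x-axis; with |RH| = 16.8, H = (-6.93, -24.7). ∠RHA = 83.5° gives HA at 28.9° from the x-axis; with |HA| = 23.8, A = (13.9, -13.2). ∠HAN = 57.1° gives AN at 152° from the x-axis; with |AN| = 21.5, N = (-5.04, -3.07). ∠ANV = 142.8° gives NV at -171° from the x-axis; with |NV| = 12.4, V = (-17.3, -5.01). ∠NVL = 106.8° gives VL at -97.8° from the x-axis; with |VL| = 8.3, L = (-18.4, -13.2). Then |CL| = |L − C| = 22.7.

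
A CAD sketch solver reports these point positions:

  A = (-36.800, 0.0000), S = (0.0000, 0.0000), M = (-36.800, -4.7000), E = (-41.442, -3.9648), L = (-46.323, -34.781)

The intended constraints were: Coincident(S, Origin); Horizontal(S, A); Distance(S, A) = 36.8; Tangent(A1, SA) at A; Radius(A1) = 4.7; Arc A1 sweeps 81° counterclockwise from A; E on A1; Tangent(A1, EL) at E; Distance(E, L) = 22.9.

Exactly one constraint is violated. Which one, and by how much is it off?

Distance(E, L) = 22.9 — off by 8.30.

S = (0.00, 0.00) ✓; S.y = 0.00, A.y = 0.00 ✓; |SA| = 36.80 ✓; ∠(MA, AS) = 90.00° ✓; |MA| = 4.700 ✓; bearing(M→E) − bearing(M→A) = 81.00° ✓; |ME| = 4.700 ✓; ∠(ME, EL) = 90.00° ✓; |EL| = 31.20 ✗.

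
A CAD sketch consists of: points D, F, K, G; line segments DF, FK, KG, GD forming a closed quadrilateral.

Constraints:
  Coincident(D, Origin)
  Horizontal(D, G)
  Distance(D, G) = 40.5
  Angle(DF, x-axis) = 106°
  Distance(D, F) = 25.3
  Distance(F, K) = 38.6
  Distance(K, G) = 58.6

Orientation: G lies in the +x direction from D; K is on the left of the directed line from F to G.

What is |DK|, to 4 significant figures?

56.82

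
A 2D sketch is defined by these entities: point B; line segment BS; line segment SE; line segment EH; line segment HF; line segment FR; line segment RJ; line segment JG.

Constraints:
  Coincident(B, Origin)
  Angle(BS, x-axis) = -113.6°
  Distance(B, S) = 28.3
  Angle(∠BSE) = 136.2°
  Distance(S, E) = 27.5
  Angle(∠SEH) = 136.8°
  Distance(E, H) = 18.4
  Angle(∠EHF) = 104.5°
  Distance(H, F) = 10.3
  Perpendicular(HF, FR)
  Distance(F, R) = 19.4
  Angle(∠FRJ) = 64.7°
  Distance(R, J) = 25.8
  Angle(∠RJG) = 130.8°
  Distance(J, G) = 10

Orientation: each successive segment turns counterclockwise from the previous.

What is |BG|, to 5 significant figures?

72.829

∠FRJ = 64.7° gives RJ at -105.80° from the x-axis; with |RJ| = 25.8, J = (-0.25473, -64.291). ∠RJG = 130.8° gives JG at -56.600° from the x-axis; with |JG| = 10.0, G = (5.2501, -72.639). Then |BG| = |G − B| = 72.829.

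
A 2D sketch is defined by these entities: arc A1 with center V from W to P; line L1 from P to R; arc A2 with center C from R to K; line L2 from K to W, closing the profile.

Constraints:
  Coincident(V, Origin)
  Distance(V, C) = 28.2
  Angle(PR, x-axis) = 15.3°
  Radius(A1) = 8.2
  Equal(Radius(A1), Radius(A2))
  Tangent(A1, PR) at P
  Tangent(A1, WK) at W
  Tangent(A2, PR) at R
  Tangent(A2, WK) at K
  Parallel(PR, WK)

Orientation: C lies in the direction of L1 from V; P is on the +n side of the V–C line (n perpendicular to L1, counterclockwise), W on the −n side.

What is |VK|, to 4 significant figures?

29.37

The slot axis is L1's direction at 15.3°, so u = (cos 15.3°, sin 15.3°) = (0.9646, 0.2639) and n = (−sin 15.3°, cos 15.3°) = (-0.2639, 0.9646). V is at the origin and C lies 28.2 along u from V, so C = 28.2·u = (27.20, 7.441). Tangency of A1 to both parallel lines with radius 8.2 puts P and W at V ± 8.2·n: P = (-2.164, 7.909), W = (2.164, -7.909). Equal radii place R and K the same way about C: R = C + 8.2·n = (25.04, 15.35), K = C − 8.2·n = (29.36, -0.4682). Then |VK| = |K − V| = 29.37.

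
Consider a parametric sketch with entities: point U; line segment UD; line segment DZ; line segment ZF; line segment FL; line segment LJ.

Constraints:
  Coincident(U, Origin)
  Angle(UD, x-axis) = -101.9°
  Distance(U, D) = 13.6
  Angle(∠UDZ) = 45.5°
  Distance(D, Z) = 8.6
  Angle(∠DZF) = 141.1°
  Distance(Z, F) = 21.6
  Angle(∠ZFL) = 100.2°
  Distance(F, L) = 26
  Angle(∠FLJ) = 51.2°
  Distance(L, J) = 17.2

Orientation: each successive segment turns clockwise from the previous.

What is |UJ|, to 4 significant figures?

11.24

U is at the origin; UD runs at -101.9° with length 13.6, so D = (-2.804, -13.31). ∠UDZ = 45.5° gives DZ at 123.6° from the x-axis; with |DZ| = 8.6, Z = (-7.564, -6.145). ∠DZF = 141.1° gives ZF at 84.70° from the x-axis; with |ZF| = 21.6, F = (-5.568, 15.36). ∠ZFL = 100.2° gives FL at 4.900° from the x-axis; with |FL| = 26.0, L = (20.34, 17.58). ∠FLJ = 51.2° gives LJ at -123.9° from the x-axis; with |LJ| = 17.2, J = (10.74, 3.308). Then |UJ| = |J − U| = 11.24.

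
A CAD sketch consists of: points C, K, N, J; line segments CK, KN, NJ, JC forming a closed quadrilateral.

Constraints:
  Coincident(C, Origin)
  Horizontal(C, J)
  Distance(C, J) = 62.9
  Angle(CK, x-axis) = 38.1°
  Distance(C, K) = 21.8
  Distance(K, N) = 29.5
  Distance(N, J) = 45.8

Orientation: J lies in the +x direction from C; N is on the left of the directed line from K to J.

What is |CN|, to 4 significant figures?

50.94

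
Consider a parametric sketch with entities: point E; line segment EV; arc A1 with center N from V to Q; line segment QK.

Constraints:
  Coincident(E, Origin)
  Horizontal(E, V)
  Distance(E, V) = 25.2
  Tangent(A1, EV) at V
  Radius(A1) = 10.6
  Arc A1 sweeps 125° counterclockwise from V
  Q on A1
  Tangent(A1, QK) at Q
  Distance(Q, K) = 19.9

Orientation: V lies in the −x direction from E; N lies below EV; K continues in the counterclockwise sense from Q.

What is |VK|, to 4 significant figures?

33.09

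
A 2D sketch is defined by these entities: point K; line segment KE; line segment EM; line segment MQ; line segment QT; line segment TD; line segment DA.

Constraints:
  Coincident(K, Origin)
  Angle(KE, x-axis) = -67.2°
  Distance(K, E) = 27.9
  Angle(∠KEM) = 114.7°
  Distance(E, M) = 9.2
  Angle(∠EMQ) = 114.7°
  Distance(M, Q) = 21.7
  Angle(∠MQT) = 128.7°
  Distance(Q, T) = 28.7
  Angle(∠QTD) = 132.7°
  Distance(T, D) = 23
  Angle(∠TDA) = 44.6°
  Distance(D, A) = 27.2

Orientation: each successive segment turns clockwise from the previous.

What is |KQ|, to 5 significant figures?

30.452

∠KEM = 114.7° gives EM at -132.50° from the x-axis; with |EM| = 9.2, M = (4.5963, -32.503). ∠EMQ = 114.7° gives MQ at 162.20° from the x-axis; with |MQ| = 21.7, Q = (-16.065, -25.869). Then |KQ| = |Q − K| = 30.452.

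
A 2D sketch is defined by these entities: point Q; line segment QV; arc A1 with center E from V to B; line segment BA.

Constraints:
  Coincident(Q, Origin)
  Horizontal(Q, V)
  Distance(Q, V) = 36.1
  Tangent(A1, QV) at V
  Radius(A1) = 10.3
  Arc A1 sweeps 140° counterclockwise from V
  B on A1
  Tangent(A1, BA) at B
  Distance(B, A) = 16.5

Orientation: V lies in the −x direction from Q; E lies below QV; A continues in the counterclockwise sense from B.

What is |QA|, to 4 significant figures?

41.64

On A1, V sits at bearing 90° from E; a 140° counterclockwise sweep puts B at bearing 230°, so B = E + 10.3·(cos 230°, sin 230°) = (-42.72, -18.19). Since A1 is tangent to BA there, EB ⟂ BA, so BA runs along (−sin 230°, cos 230°); with |BA| = 16.5, A = (-30.08, -28.80). Then |QA| = |A − Q| = 41.64.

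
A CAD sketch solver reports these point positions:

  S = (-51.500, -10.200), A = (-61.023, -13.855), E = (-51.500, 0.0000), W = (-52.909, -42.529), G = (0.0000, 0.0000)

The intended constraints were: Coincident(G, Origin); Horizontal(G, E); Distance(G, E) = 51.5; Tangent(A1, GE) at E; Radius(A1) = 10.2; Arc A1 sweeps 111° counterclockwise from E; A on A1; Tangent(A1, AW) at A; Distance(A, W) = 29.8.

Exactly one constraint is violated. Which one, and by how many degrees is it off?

Tangent(A1, AW) at A — off by 5.20°.

G = (0.00, 0.00) ✓; G.y = 0.00, E.y = 0.00 ✓; |GE| = 51.50 ✓; ∠(SE, EG) = 90.00° ✓; |SE| = 10.20 ✓; bearing(S→A) − bearing(S→E) = 111.0° ✓; |SA| = 10.20 ✓; ∠(SA, AW) = 95.20° ✗; |AW| = 29.80 ✓.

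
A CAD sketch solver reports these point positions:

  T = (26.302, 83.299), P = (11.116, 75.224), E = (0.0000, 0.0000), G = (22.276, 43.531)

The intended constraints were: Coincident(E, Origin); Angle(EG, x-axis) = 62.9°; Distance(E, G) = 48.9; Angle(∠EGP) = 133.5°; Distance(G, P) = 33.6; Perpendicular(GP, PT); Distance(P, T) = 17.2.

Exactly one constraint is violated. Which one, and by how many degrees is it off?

Perpendicular(GP, PT) — off by 8.60°.

E = (0.00, 0.00) ✓; EG at 62.90° ✓; |EG| = 48.90 ✓; ∠EGP = 133.5° ✓; |GP| = 33.60 ✓; ∠(GP, PT) = 81.40° ✗; |PT| = 17.20 ✓.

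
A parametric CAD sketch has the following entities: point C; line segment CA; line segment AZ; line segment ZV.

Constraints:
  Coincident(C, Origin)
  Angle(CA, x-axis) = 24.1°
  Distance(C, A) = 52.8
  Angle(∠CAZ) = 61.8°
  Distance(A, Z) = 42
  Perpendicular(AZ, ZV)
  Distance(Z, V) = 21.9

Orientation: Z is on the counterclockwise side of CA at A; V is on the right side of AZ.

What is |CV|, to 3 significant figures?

70.5

C is at the origin; CA runs at 24.1° with length 52.8, so A = 52.8·(cos 24.1°, sin 24.1°) = (48.2, 21.6). ∠CAZ = 61.8°, so AZ runs at 24.1° + (180° − 61.8°) = 142° from the x-axis; with |AZ| = 42.0, Z = A + 42.0·(cos 142°, sin 142°) = (15.0, 47.2). AZ ⟂ ZV; with |ZV| = 21.9 on the right of AZ, V = Z + 21.9·(0.612, 0.791) = (28.4, 64.6). Then |CV| = |V − C| = 70.5.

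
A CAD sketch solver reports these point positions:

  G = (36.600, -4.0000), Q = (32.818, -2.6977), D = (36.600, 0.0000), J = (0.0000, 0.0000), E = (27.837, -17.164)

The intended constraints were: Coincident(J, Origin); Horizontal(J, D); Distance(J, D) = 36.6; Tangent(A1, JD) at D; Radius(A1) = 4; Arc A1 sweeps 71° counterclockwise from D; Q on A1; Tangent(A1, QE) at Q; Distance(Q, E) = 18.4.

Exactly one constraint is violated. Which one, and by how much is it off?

Distance(Q, E) = 18.4 — off by 3.10.

J = (0.00, 0.00) ✓; J.y = 0.00, D.y = 0.00 ✓; |JD| = 36.60 ✓; ∠(GD, DJ) = 90.00° ✓; |GD| = 4.000 ✓; bearing(G→Q) − bearing(G→D) = 71.00° ✓; |GQ| = 4.000 ✓; ∠(GQ, QE) = 90.00° ✓; |QE| = 15.30 ✗.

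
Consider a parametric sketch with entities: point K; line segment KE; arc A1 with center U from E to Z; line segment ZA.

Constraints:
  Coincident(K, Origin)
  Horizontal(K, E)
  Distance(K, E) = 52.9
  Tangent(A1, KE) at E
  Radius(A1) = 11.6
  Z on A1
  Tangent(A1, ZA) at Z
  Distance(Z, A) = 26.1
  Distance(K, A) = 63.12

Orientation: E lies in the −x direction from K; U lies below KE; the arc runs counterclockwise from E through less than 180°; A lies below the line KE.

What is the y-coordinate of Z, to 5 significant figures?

-17.741

K is at the origin; KE is horizontal with |KE| = 52.9 and E on the −x side, so E = (-52.900, 0.0000). The tangent condition forces UE to be normal to KE, so U = E + (0, -11.6) = (-52.900, -11.600). Since UZ ⟂ ZA (tangency), |UA| = √(11.6² + 26.1²) = 28.562 regardless of where Z sits on A1. So A lies on both circle(K, 63.12) and circle(U, 28.562); the below-KE intersection is A = (-48.923, -39.883). Z is the foot of the tangent from A: Z = (-62.741, -17.741).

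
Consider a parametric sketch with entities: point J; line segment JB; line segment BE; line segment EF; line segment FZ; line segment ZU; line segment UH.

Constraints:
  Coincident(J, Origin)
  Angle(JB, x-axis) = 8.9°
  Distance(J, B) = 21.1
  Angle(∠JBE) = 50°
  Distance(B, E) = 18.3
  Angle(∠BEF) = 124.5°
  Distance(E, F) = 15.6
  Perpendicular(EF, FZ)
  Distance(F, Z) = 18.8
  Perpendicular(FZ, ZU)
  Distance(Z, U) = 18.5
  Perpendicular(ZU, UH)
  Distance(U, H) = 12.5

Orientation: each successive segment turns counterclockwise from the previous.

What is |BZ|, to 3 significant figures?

26.2

J is at the origin; JB runs at 8.9° with length 21.1, so B = (20.8, 3.26). ∠JBE = 50.0° gives BE at 139° from the x-axis; with |BE| = 18.3, E = (7.06, 15.3). ∠BEF = 124.5° gives EF at -166° from the x-axis; with |EF| = 15.6, F = (-8.05, 11.4). EF ⟂ FZ, so FZ runs at -75.6°; with |FZ| = 18.8, Z = (-3.38, -6.79). Then |BZ| = |Z − B| = 26.2.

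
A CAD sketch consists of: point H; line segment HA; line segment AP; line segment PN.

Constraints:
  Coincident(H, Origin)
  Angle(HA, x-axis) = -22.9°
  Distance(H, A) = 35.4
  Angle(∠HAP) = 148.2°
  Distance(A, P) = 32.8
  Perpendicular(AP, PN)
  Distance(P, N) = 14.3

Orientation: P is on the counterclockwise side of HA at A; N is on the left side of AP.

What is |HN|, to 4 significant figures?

63.04

H is at the origin; HA runs at -22.9° with length 35.4, so A = 35.4·(cos -22.9°, sin -22.9°) = (32.61, -13.77). ∠HAP = 148.2°, so AP runs at -22.9° + (180° − 148.2°) = 8.900° from the x-axis; with |AP| = 32.8, P = A + 32.8·(cos 8.900°, sin 8.900°) = (65.02, -8.700). AP ⟂ PN; with |PN| = 14.3 on the left of AP, N = P + 14.3·(-0.1547, 0.9880) = (62.80, 5.427). Then |HN| = |N − H| = 63.04.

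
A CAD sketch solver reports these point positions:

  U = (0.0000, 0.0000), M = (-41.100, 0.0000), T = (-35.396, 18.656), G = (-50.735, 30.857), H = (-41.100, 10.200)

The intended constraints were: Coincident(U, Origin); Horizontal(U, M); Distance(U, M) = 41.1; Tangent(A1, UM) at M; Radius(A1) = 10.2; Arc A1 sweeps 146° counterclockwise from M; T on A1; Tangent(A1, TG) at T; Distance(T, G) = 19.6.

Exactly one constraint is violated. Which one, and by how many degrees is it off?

Tangent(A1, TG) at T — off by 4.50°.

U = (0.00, 0.00) ✓; U.y = 0.00, M.y = 0.00 ✓; |UM| = 41.10 ✓; ∠(HM, MU) = 90.00° ✓; |HM| = 10.20 ✓; bearing(H→T) − bearing(H→M) = 146.0° ✓; |HT| = 10.20 ✓; ∠(HT, TG) = 94.50° ✗; |TG| = 19.60 ✓.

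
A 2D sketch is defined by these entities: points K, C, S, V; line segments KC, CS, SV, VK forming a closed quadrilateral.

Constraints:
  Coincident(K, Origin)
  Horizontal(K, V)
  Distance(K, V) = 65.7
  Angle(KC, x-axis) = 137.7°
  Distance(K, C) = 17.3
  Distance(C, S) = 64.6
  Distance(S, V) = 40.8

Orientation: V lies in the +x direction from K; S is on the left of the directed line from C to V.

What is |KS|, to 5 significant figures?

59.298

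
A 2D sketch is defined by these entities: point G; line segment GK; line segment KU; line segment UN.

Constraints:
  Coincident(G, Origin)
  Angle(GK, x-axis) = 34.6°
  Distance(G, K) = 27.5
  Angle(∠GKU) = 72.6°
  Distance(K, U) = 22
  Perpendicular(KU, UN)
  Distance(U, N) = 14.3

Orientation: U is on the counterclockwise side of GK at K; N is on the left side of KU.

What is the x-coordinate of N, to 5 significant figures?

-3.5039

∠GKU = 72.6°, so KU runs at 34.6° + (180° − 72.6°) = 142.00° from the x-axis; with |KU| = 22.0, U = K + 22.0·(cos 142.00°, sin 142.00°) = (5.3000, 29.160). KU is perpendicular to UN; with |UN| = 14.3 on the left of KU, N = U + 14.3·(-0.61566, -0.78801) = (-3.5039, 17.892). So N.x = -3.5039.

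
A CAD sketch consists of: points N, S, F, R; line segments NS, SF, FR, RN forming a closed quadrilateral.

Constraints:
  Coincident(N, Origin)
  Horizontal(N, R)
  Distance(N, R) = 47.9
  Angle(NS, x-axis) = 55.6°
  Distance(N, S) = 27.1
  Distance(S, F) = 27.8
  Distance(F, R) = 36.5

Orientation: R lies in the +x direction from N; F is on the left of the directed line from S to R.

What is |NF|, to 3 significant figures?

53.4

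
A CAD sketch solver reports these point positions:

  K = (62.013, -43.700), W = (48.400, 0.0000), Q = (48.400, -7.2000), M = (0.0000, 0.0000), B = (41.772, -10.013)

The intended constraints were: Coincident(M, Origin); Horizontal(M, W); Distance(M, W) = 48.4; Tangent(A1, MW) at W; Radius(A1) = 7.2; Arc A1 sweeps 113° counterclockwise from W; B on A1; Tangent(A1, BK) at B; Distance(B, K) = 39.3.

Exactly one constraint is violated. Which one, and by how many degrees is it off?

Tangent(A1, BK) at B — off by 8.00°.

M = (0.00, 0.00) ✓; M.y = 0.00, W.y = 0.00 ✓; |MW| = 48.40 ✓; ∠(QW, WM) = 90.00° ✓; |QW| = 7.200 ✓; bearing(Q→B) − bearing(Q→W) = 113.0° ✓; |QB| = 7.200 ✓; ∠(QB, BK) = 82.00° ✗; |BK| = 39.30 ✓.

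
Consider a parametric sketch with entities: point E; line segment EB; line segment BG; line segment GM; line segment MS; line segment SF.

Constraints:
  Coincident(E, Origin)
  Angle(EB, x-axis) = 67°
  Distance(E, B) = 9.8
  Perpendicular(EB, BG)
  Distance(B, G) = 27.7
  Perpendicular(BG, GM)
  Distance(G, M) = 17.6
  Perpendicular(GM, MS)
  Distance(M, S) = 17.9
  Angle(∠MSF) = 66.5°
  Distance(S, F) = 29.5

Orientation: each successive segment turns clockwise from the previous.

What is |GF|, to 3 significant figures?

11.3

E is at the origin; EB runs at 67.0° with length 9.8, so B = (3.83, 9.02). EB is perpendicular to BG, so BG runs at -23.0°; with |BG| = 27.7, G = (29.3, -1.80). The perpendicularity gives GM at right angles to BG, so GM runs at -113°; with |GM| = 17.6, M = (22.5, -18.0). The perpendicularity gives MS at right angles to GM, so MS runs at 157°; with |MS| = 17.9, S = (5.97, -11.0). ∠MSF = 66.5° gives SF at 43.5° from the x-axis; with |SF| = 29.5, F = (27.4, 9.30). Then |GF| = |F − G| = 11.3.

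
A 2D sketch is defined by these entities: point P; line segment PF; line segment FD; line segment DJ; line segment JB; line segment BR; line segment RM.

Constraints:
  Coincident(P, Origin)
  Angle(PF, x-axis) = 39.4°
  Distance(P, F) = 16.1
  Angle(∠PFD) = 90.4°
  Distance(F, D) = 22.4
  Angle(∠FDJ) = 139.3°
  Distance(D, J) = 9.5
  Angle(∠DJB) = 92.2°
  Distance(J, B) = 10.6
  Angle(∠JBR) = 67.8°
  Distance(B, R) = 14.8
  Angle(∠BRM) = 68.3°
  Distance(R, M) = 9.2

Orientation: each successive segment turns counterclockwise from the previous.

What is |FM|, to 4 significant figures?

24.88

P is at the origin; PF runs at 39.4° with length 16.1, so F = (12.44, 10.22). ∠PFD = 90.4° gives FD at 129.0° from the x-axis; with |FD| = 22.4, D = (-1.656, 27.63). ∠FDJ = 139.3° gives DJ at 169.7° from the x-axis; with |DJ| = 9.5, J = (-11.00, 29.33). ∠DJB = 92.2° gives JB at -102.5° from the x-axis; with |JB| = 10.6, B = (-13.30, 18.98). ∠JBR = 67.8° gives BR at 9.700° from the x-axis; with |BR| = 14.8, R = (1.291, 21.47). ∠BRM = 68.3° gives RM at 121.4° from the x-axis; with |RM| = 9.2, M = (-3.502, 29.32). Then |FM| = |M − F| = 24.88.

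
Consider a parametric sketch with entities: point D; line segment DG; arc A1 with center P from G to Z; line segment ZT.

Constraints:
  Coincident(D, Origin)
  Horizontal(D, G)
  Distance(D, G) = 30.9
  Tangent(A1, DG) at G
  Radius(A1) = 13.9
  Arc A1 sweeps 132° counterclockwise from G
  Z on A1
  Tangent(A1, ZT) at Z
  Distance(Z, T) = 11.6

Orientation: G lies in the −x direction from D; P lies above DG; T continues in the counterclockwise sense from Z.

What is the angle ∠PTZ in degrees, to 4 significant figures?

50.15°

On A1, G sits at bearing -90° from P; a 132° counterclockwise sweep puts Z at bearing 42°, so Z = P + 13.9·(cos 42°, sin 42°) = (-20.57, 23.20). A1 meets ZT tangentially, so PZ is at right angles to ZT, so ZT runs along (−sin 42°, cos 42°); with |ZT| = 11.6, T = (-28.33, 31.82). Then cos ∠PTZ = TP·TZ / (|TP||TZ|), giving 50.15°.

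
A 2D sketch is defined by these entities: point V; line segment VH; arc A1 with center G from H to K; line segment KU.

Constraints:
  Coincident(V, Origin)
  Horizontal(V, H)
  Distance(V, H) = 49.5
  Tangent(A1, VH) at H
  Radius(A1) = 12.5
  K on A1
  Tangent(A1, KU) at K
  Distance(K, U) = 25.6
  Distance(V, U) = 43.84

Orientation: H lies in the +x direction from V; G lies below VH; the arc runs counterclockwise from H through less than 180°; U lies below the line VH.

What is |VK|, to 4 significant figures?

38.62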